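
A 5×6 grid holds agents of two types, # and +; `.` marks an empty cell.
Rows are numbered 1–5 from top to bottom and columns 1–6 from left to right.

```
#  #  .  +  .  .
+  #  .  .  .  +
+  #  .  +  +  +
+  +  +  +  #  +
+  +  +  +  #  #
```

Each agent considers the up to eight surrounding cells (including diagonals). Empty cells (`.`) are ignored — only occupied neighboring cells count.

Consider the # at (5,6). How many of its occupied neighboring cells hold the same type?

2

Occupied neighbors of (5,6): (4,5)=#, (4,6)=+, (5,5)=#.
Same type (#): 2 of 3.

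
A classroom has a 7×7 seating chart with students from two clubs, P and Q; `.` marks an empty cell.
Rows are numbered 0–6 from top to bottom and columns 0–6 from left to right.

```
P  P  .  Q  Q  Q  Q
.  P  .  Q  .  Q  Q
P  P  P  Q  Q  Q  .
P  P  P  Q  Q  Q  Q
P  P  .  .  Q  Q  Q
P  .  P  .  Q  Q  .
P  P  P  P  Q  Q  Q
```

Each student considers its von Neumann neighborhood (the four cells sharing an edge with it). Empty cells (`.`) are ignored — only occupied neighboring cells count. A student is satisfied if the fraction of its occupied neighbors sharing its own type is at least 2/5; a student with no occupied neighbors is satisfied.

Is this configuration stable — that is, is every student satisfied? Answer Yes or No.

Yes

(0,0)P 1/1 ok
(0,1)P 2/2 ok
(0,3)Q 2/2 ok
(0,4)Q 2/2 ok
(0,5)Q 3/3 ok
(0,6)Q 2/2 ok
(1,1)P 2/2 ok
(1,3)Q 2/2 ok
(1,5)Q 3/3 ok
(1,6)Q 2/2 ok
(2,0)P 2/2 ok
(2,1)P 4/4 ok
(2,2)P 2/3 ok
(2,3)Q 3/4 ok
(2,4)Q 3/3 ok
(2,5)Q 3/3 ok
(3,0)P 3/3 ok
(3,1)P 4/4 ok
(3,2)P 2/3 ok
(3,3)Q 2/3 ok
(3,4)Q 4/4 ok
(3,5)Q 4/4 ok
(3,6)Q 2/2 ok
(4,0)P 3/3 ok
(4,1)P 2/2 ok
(4,4)Q 3/3 ok
(4,5)Q 4/4 ok
(4,6)Q 2/2 ok
(5,0)P 2/2 ok
(5,2)P 1/1 ok
(5,4)Q 3/3 ok
(5,5)Q 3/3 ok
(6,0)P 2/2 ok
(6,1)P 2/2 ok
(6,2)P 3/3 ok
(6,3)P 1/2 ok
(6,4)Q 2/3 ok
(6,5)Q 3/3 ok
(6,6)Q 1/1 ok
All meet the threshold, so the configuration is stable.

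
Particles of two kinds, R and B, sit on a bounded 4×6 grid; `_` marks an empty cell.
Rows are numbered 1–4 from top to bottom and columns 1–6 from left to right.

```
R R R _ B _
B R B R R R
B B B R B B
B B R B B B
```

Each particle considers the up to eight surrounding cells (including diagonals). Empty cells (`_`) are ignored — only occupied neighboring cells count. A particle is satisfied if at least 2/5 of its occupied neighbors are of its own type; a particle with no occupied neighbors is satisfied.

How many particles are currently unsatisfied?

Row 1: (1,1)R 2/3 ✓ · (1,2)R 3/5 ✓ · (1,3)R 3/4 ✓ · (1,5)B 0/3 ✗
Row 2: (2,1)B 2/5 ✓ · (2,2)R 3/8 ✗ · (2,3)B 2/7 ✗ · (2,4)R 3/7 ✓ · (2,5)R 3/6 ✓ · (2,6)R 1/4 ✗
Row 3: (3,1)B 4/5 ✓ · (3,2)B 6/8 ✓ · (3,3)B 4/8 ✓ · (3,4)R 3/8 ✗ · (3,5)B 4/8 ✓ · (3,6)B 3/5 ✓
Row 4: (4,1)B 3/3 ✓ · (4,2)B 4/5 ✓ · (4,3)R 1/5 ✗ · (4,4)B 3/5 ✓ · (4,5)B 4/5 ✓ · (4,6)B 3/3 ✓
Unsatisfied: (1,5), (2,2), (2,3), (2,6), (3,4), (4,3) — 6 in total.

6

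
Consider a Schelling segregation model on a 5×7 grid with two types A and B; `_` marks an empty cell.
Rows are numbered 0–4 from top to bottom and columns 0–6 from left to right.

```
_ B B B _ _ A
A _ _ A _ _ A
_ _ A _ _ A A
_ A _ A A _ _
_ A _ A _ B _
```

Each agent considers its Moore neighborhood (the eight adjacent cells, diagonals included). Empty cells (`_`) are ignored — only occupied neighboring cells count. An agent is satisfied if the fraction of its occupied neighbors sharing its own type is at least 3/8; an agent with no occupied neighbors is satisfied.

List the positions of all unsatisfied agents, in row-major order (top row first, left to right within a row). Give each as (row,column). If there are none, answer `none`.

(0,1)B 1/2 ok
(0,2)B 2/3 ok
(0,3)B 1/2 ok
(0,6)A 1/1 ok
(1,0)A 0/1 unhappy
(1,3)A 1/3 unhappy
(1,6)A 3/3 ok
(2,2)A 3/3 ok
(2,5)A 3/3 ok
(2,6)A 2/2 ok
(3,1)A 2/2 ok
(3,3)A 3/3 ok
(3,4)A 3/4 ok
(4,1)A 1/1 ok
(4,3)A 2/2 ok
(4,5)B 0/1 unhappy

(1,0), (1,3), (4,5)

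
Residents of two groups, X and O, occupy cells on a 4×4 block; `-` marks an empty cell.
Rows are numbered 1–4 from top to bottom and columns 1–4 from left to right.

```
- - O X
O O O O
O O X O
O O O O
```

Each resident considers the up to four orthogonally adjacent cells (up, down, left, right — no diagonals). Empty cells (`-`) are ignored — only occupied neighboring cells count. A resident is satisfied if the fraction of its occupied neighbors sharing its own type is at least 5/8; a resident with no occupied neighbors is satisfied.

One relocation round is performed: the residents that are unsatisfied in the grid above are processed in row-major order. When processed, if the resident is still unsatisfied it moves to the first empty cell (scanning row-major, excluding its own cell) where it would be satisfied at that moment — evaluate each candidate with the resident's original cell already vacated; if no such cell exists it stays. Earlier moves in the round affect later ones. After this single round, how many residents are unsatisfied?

Initially unsatisfied (in order): (1,3), (1,4), (3,3).
  (1,3) → (1,1).
  (1,4): no empty cell satisfies it; stays.
  (3,3): no empty cell satisfies it; stays.
Resulting grid:
O - - X
O O O O
O O X O
O O O O
Unsatisfied now: (1,4), (3,3).

2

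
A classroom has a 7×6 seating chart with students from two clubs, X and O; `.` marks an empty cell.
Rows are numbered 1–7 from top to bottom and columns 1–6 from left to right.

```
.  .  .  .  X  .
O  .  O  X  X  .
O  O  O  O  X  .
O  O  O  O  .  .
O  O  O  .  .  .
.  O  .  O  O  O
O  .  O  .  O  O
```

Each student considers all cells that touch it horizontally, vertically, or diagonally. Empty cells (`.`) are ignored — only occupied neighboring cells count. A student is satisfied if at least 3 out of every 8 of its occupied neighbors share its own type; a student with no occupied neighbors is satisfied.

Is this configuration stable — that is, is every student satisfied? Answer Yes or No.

Yes

(1,5)X 2/2 ok
(2,1)O 2/2 ok
(2,3)O 3/4 ok
(2,4)X 3/6 ok
(2,5)X 3/4 ok
(3,1)O 4/4 ok
(3,2)O 7/7 ok
(3,3)O 6/7 ok
(3,4)O 4/7 ok
(3,5)X 2/4 ok
(4,1)O 5/5 ok
(4,2)O 8/8 ok
(4,3)O 7/7 ok
(4,4)O 4/5 ok
(5,1)O 4/4 ok
(5,2)O 6/6 ok
(5,3)O 6/6 ok
(6,2)O 5/5 ok
(6,4)O 4/4 ok
(6,5)O 4/4 ok
(6,6)O 3/3 ok
(7,1)O 1/1 ok
(7,3)O 2/2 ok
(7,5)O 4/4 ok
(7,6)O 3/3 ok
All meet the threshold, so the configuration is stable.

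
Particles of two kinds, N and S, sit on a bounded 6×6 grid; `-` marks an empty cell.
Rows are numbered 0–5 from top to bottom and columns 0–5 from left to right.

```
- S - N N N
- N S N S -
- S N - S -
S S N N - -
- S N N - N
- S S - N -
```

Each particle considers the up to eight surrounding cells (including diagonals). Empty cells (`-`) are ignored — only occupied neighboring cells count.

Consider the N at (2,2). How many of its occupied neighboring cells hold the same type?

Occupied neighbors of (2,2): (1,1)=N, (1,2)=S, (1,3)=N, (2,1)=S, (3,1)=S, (3,2)=N, (3,3)=N.
Same type (N): 4 of 7.

4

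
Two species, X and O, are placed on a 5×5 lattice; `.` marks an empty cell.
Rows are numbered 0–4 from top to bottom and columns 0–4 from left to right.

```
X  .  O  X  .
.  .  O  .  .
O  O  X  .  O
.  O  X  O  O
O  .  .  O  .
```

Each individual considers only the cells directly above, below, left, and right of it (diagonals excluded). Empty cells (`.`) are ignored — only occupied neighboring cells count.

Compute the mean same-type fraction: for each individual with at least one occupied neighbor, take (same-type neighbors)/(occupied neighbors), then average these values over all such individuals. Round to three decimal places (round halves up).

Row 0: (0,0)X — no occupied neighbors · (0,2)O 1/2 · (0,3)X 0/1
Row 1: (1,2)O 1/2
Row 2: (2,0)O 1/1 · (2,1)O 2/3 · (2,2)X 1/3 · (2,4)O 1/1
Row 3: (3,1)O 1/2 · (3,2)X 1/3 · (3,3)O 2/3 · (3,4)O 2/2
Row 4: (4,0)O — no occupied neighbors · (4,3)O 1/1
Sum over 12 individuals: 1/2 + 0/1 + 1/2 + 1/1 + 2/3 + 1/3 + 1/1 + 1/2 + 1/3 + 2/3 + 2/2 + 1/1 = 15/2; mean = 15/2 ÷ 12 = 5/8 = 0.625 → 0.625.

0.625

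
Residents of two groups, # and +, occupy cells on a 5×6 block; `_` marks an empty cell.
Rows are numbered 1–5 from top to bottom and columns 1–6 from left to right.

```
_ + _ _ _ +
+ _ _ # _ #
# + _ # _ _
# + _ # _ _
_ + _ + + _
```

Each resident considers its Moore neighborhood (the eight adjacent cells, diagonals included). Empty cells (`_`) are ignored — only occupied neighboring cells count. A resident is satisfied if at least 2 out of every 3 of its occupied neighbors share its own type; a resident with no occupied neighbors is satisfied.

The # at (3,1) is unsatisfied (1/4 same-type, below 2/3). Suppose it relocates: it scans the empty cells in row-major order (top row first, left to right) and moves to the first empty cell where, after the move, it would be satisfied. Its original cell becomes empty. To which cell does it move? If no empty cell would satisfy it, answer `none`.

Vacating (3,1). Empty cells in order:
  (1,1): 0/2 same-type → still unsatisfied.
  (1,3): 1/2 same-type → still unsatisfied.
  (1,4): 1/1 same-type → satisfied — stop here.

(1,4)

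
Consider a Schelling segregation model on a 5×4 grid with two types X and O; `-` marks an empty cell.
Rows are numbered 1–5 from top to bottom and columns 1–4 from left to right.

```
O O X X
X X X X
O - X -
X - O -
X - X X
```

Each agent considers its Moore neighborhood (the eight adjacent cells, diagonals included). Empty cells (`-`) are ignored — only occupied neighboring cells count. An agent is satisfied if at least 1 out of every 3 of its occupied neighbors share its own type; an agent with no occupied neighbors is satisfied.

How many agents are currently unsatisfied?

Row 1: (1,1)O 1/3 ok · (1,2)O 1/5 unhappy · (1,3)X 4/5 ok · (1,4)X 3/3 ok
Row 2: (2,1)X 1/4 unhappy · (2,2)X 4/7 ok · (2,3)X 5/6 ok · (2,4)X 4/4 ok
Row 3: (3,1)O 0/3 unhappy · (3,3)X 3/4 ok
Row 4: (4,1)X 1/2 ok · (4,3)O 0/3 unhappy
Row 5: (5,1)X 1/1 ok · (5,3)X 1/2 ok · (5,4)X 1/2 ok
Unsatisfied: (1,2), (2,1), (3,1), (4,3) — 4 in total.

4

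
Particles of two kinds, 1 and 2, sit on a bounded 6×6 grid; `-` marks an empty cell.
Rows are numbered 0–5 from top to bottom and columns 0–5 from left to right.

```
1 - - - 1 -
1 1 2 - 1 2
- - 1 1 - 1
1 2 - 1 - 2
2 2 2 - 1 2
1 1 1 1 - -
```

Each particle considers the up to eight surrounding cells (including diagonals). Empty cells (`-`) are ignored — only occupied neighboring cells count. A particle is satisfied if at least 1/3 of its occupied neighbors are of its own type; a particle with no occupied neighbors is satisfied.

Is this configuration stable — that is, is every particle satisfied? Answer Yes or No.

No

Row 0: (0,0)1 2/2 ✓ · (0,4)1 1/2 ✓
Row 1: (1,0)1 2/2 ✓ · (1,1)1 3/4 ✓ · (1,2)2 0/3 ✗ · (1,4)1 3/4 ✓ · (1,5)2 0/3 ✗
Row 2: (2,2)1 3/5 ✓ · (2,3)1 3/4 ✓ · (2,5)1 1/3 ✓
Row 3: (3,0)1 0/3 ✗ · (3,1)2 3/5 ✓ · (3,3)1 3/4 ✓ · (3,5)2 1/3 ✓
Row 4: (4,0)2 2/5 ✓ · (4,1)2 3/7 ✓ · (4,2)2 2/6 ✓ · (4,4)1 2/4 ✓ · (4,5)2 1/2 ✓
Row 5: (5,0)1 1/3 ✓ · (5,1)1 2/5 ✓ · (5,2)1 2/4 ✓ · (5,3)1 2/3 ✓
For instance (1,2) has only 0/3 same-type neighbors, below 1/3.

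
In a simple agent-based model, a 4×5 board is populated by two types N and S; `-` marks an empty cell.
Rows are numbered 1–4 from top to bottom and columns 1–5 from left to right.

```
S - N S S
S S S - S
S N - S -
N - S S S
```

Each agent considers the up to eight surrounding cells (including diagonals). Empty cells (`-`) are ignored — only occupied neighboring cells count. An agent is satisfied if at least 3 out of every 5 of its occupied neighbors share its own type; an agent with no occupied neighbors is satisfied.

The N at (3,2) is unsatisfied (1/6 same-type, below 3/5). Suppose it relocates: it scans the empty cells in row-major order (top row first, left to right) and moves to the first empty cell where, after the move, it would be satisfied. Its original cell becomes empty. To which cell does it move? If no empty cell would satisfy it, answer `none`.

none

Vacating (3,2). Empty cells in order:
  (1,2): 1/5 same-type → still unsatisfied.
  (2,4): 1/6 same-type → still unsatisfied.
  (3,3): 0/5 same-type → still unsatisfied.
  (3,5): 0/4 same-type → still unsatisfied.
  (4,2): 1/3 same-type → still unsatisfied.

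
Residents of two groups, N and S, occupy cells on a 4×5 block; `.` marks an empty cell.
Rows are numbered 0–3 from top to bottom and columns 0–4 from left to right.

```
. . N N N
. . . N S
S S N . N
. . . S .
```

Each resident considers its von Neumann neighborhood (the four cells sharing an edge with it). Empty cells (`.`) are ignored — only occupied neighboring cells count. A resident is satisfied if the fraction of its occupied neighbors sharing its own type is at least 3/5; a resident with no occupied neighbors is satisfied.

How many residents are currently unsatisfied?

Row 0: (0,2)N 1/1 ✓ · (0,3)N 3/3 ✓ · (0,4)N 1/2 ✗
Row 1: (1,3)N 1/2 ✗ · (1,4)S 0/3 ✗
Row 2: (2,0)S 1/1 ✓ · (2,1)S 1/2 ✗ · (2,2)N 0/1 ✗ · (2,4)N 0/1 ✗
Row 3: (3,3)S 0/0 ✓
Unsatisfied: (0,4), (1,3), (1,4), (2,1), (2,2), (2,4) — 6 in total.

6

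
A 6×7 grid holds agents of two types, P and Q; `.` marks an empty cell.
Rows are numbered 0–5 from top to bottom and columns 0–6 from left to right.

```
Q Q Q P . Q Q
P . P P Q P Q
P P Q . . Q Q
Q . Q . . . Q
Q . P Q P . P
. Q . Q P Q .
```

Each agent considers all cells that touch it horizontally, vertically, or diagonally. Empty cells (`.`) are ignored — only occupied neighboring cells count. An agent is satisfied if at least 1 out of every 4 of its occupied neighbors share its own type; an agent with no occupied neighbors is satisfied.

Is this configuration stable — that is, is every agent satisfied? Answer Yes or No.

(0,0)Q 1/2 ok
(0,1)Q 2/4 ok
(0,2)Q 1/4 ok
(0,3)P 2/4 ok
(0,5)Q 3/4 ok
(0,6)Q 2/3 ok
(1,0)P 2/4 ok
(1,2)P 3/6 ok
(1,3)P 2/5 ok
(1,4)Q 2/5 ok
(1,5)P 0/6 unhappy
(1,6)Q 4/5 ok
(2,0)P 2/3 ok
(2,1)P 3/6 ok
(2,2)Q 1/4 ok
(2,5)Q 4/5 ok
(2,6)Q 3/4 ok
(3,0)Q 1/3 ok
(3,2)Q 2/4 ok
(3,6)Q 2/3 ok
(4,0)Q 2/2 ok
(4,2)P 0/4 unhappy
(4,3)Q 2/5 ok
(4,4)P 1/4 ok
(4,6)P 0/2 unhappy
(5,1)Q 1/2 ok
(5,3)Q 1/4 ok
(5,4)P 1/4 ok
(5,5)Q 0/3 unhappy
For instance (1,5) has only 0/6 same-type neighbors, below 1/4.

No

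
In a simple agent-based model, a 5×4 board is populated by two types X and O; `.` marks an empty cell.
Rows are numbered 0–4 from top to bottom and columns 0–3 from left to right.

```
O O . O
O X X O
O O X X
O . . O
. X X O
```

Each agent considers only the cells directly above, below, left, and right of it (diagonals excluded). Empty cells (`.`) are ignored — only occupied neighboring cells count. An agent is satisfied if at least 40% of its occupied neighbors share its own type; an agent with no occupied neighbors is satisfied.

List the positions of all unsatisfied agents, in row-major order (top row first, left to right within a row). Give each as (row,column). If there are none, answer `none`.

(0,0)O 2/2 satisfied
(0,1)O 1/2 satisfied
(0,3)O 1/1 satisfied
(1,0)O 2/3 satisfied
(1,1)X 1/4 not
(1,2)X 2/3 satisfied
(1,3)O 1/3 not
(2,0)O 3/3 satisfied
(2,1)O 1/3 not
(2,2)X 2/3 satisfied
(2,3)X 1/3 not
(3,0)O 1/1 satisfied
(3,3)O 1/2 satisfied
(4,1)X 1/1 satisfied
(4,2)X 1/2 satisfied
(4,3)O 1/2 satisfied

(1,1), (1,3), (2,1), (2,3)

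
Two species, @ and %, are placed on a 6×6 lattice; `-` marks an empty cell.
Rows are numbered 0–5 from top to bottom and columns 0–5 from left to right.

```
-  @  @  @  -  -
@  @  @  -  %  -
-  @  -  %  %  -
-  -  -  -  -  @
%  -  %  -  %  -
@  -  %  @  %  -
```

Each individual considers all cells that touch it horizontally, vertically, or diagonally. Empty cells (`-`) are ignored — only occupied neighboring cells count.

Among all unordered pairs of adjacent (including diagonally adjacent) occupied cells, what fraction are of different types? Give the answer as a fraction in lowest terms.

1/3

Scan each occupied cell's neighbors to the right and below (and the two forward diagonals) so each pair is counted once.
From row 0: 1 unlike of 9 pairs (running 1/9).
From row 1: 1 unlike of 8 pairs (running 2/17).
From row 2: 1 unlike of 2 pairs (running 3/19).
From row 3: 1 unlike of 1 pairs (running 4/20).
From row 4: 3 unlike of 5 pairs (running 7/25).
From row 5: 2 unlike of 2 pairs (running 9/27).
Total adjacent occupied pairs: 27; unlike-type pairs: 9.
9/27 reduces to 1/3.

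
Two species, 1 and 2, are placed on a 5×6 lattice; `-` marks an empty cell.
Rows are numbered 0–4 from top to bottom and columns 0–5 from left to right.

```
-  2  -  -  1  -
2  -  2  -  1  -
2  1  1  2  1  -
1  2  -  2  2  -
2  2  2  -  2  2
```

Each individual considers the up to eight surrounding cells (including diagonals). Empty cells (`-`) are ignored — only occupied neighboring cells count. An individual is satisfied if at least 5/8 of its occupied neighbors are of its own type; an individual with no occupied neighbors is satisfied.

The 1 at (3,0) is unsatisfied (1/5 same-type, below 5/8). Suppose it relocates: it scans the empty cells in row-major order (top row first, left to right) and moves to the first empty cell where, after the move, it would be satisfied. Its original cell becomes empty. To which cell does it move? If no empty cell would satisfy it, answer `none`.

(0,3)

Vacating (3,0). Empty cells in order:
  (0,0): 0/2 same-type → still unsatisfied.
  (0,2): 0/2 same-type → still unsatisfied.
  (0,3): 2/3 same-type → satisfied — stop here.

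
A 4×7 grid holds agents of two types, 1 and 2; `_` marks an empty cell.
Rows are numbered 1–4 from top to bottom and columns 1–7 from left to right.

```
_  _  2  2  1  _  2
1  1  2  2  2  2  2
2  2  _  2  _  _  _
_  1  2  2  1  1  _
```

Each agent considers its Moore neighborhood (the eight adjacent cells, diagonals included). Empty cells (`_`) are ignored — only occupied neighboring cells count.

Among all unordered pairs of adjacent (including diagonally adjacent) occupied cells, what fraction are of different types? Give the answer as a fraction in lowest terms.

Scan each occupied cell's neighbors to the right and below (and the two forward diagonals) so each pair is counted once.
From row 1: 5 unlike of 13 pairs (running 5/13).
From row 2: 5 unlike of 14 pairs (running 10/27).
From row 3: 3 unlike of 7 pairs (running 13/34).
From row 4: 2 unlike of 4 pairs (running 15/38).
Total adjacent occupied pairs: 38; unlike-type pairs: 15.
15/38 is already in lowest terms.

15/38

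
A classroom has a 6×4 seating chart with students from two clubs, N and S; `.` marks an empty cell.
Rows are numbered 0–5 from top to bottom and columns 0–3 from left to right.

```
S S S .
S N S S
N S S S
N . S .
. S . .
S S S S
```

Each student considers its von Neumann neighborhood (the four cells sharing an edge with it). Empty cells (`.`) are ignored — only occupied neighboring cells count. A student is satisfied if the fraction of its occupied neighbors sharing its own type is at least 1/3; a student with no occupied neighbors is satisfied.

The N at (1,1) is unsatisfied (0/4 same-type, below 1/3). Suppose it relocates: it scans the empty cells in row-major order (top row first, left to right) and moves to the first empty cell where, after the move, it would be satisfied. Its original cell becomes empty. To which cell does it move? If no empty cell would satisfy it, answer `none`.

(4,0)

Vacating (1,1). Empty cells in order:
  (0,3): 0/2 same-type → still unsatisfied.
  (3,1): 1/4 same-type → still unsatisfied.
  (3,3): 0/2 same-type → still unsatisfied.
  (4,0): 1/3 same-type → satisfied — stop here.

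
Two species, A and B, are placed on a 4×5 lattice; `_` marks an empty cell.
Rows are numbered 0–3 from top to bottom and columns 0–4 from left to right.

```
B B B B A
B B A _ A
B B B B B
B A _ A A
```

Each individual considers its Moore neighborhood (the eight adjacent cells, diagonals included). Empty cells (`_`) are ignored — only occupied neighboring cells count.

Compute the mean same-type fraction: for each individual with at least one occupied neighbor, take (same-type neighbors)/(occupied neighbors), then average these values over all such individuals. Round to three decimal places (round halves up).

0.515

(0,0)B 3/3
(0,1)B 4/5
(0,2)B 3/4
(0,3)B 1/4
(0,4)A 1/2
(1,0)B 5/5
(1,1)B 7/8
(1,2)A 0/7
(1,4)A 1/4
(2,0)B 4/5
(2,1)B 5/7
(2,2)B 3/6
(2,3)B 2/6
(2,4)B 1/4
(3,0)B 2/3
(3,1)A 0/4
(3,3)A 1/4
(3,4)A 1/3
Sum over 18 individuals: 3/3 + 4/5 + 3/4 + 1/4 + 1/2 + 5/5 + 7/8 + 0/7 + 1/4 + 4/5 + 5/7 + 3/6 + 2/6 + 1/4 + 2/3 + 0/4 + 1/4 + 1/3 = 7789/840; mean = 7789/840 ÷ 18 = 7789/15120 = 0.515145… → 0.515.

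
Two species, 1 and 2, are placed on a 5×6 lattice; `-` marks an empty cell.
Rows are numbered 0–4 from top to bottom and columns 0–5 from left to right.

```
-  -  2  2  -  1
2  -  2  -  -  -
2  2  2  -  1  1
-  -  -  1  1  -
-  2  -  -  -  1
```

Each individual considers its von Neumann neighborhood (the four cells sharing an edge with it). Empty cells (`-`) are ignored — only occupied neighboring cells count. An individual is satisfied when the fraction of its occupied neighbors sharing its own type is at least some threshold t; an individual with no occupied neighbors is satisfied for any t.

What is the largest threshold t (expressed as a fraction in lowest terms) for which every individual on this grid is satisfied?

1/1

Row 0: (0,2)2 2/2 · (0,3)2 1/1 · (0,5)1 — no occupied neighbors
Row 1: (1,0)2 1/1 · (1,2)2 2/2
Row 2: (2,0)2 2/2 · (2,1)2 2/2 · (2,2)2 2/2 · (2,4)1 2/2 · (2,5)1 1/1
Row 3: (3,3)1 1/1 · (3,4)1 2/2
Row 4: (4,1)2 — no occupied neighbors · (4,5)1 — no occupied neighbors
The smallest same-type fraction is 2/2 at (0,2), which reduces to 1/1. Any threshold above that leaves this individual unsatisfied.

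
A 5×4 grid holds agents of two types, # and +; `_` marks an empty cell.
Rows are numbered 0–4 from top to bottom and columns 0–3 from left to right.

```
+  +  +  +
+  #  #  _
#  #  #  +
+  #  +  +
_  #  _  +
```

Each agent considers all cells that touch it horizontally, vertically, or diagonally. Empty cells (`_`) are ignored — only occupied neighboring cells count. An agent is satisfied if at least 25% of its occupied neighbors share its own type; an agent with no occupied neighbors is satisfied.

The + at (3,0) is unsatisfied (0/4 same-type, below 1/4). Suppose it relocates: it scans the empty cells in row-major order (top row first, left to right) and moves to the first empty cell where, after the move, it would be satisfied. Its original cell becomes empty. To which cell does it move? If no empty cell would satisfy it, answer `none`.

Vacating (3,0). Empty cells in order:
  (1,3): 3/5 same-type → satisfied — stop here.

(1,3)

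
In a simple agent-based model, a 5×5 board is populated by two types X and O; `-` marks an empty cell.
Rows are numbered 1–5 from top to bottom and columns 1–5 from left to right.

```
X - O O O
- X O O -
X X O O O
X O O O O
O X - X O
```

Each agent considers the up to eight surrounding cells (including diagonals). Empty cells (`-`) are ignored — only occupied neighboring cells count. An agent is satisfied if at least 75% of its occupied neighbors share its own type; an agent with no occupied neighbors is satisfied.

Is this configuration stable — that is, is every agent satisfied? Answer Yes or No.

No

Row 1: (1,1)X 1/1 ok · (1,3)O 3/4 ok · (1,4)O 4/4 ok · (1,5)O 2/2 ok
Row 2: (2,2)X 3/6 unhappy · (2,3)O 5/7 unhappy · (2,4)O 7/7 ok
Row 3: (3,1)X 3/4 ok · (3,2)X 3/7 unhappy · (3,3)O 6/8 ok · (3,4)O 7/7 ok · (3,5)O 4/4 ok
Row 4: (4,1)X 3/5 unhappy · (4,2)O 3/7 unhappy · (4,3)O 4/7 unhappy · (4,4)O 6/7 ok · (4,5)O 4/5 ok
Row 5: (5,1)O 1/3 unhappy · (5,2)X 1/4 unhappy · (5,4)X 0/4 unhappy · (5,5)O 2/3 unhappy
For instance (2,2) has only 3/6 same-type neighbors, below 3/4.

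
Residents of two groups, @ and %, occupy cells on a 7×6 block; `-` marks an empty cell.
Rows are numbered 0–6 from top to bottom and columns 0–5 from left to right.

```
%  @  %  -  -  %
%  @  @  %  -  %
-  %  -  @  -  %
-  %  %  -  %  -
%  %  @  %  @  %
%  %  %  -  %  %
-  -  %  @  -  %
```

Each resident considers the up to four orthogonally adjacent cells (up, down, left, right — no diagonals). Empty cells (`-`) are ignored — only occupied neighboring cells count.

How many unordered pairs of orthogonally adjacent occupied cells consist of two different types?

Scan each occupied cell's neighbors to the right and below so each pair is counted once.
From row 0: 3 unlike of 6 pairs (running 3/6).
From row 1: 4 unlike of 6 pairs (running 7/12).
From row 2: 0 unlike of 1 pairs (running 7/13).
From row 3: 2 unlike of 4 pairs (running 9/17).
From row 4: 6 unlike of 10 pairs (running 15/27).
From row 5: 0 unlike of 5 pairs (running 15/32).
From row 6: 1 unlike of 1 pairs (running 16/33).
Total adjacent occupied pairs: 33; unlike-type pairs: 16.

16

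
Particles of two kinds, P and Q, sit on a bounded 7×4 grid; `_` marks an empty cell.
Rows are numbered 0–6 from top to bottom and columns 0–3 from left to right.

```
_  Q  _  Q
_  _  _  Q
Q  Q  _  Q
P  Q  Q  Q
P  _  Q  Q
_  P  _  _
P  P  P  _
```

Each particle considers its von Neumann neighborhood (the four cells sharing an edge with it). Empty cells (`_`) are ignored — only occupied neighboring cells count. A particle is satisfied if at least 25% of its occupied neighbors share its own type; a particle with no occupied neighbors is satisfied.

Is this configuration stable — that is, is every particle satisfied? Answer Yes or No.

Yes

Row 0: (0,1)Q 0/0 ok · (0,3)Q 1/1 ok
Row 1: (1,3)Q 2/2 ok
Row 2: (2,0)Q 1/2 ok · (2,1)Q 2/2 ok · (2,3)Q 2/2 ok
Row 3: (3,0)P 1/3 ok · (3,1)Q 2/3 ok · (3,2)Q 3/3 ok · (3,3)Q 3/3 ok
Row 4: (4,0)P 1/1 ok · (4,2)Q 2/2 ok · (4,3)Q 2/2 ok
Row 5: (5,1)P 1/1 ok
Row 6: (6,0)P 1/1 ok · (6,1)P 3/3 ok · (6,2)P 1/1 ok
All meet the threshold, so the configuration is stable.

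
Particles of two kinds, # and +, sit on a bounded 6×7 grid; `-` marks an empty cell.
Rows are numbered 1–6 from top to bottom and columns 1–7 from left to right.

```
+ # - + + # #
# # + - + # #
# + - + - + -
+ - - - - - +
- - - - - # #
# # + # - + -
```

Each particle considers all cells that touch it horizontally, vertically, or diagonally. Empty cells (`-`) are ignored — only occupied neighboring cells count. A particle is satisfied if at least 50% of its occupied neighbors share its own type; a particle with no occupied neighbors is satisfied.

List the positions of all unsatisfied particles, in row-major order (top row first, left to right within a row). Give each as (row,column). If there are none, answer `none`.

(1,1)+ 0/3 unhappy
(1,2)# 2/4 ok
(1,4)+ 3/3 ok
(1,5)+ 2/4 ok
(1,6)# 3/5 ok
(1,7)# 3/3 ok
(2,1)# 3/5 ok
(2,2)# 3/6 ok
(2,3)+ 3/5 ok
(2,5)+ 4/6 ok
(2,6)# 3/6 ok
(2,7)# 3/4 ok
(3,1)# 2/4 ok
(3,2)+ 2/5 unhappy
(3,4)+ 2/2 ok
(3,6)+ 2/4 ok
(4,1)+ 1/2 ok
(4,7)+ 1/3 unhappy
(5,6)# 1/3 unhappy
(5,7)# 1/3 unhappy
(6,1)# 1/1 ok
(6,2)# 1/2 ok
(6,3)+ 0/2 unhappy
(6,4)# 0/1 unhappy
(6,6)+ 0/2 unhappy

(1,1), (3,2), (4,7), (5,6), (5,7), (6,3), (6,4), (6,6)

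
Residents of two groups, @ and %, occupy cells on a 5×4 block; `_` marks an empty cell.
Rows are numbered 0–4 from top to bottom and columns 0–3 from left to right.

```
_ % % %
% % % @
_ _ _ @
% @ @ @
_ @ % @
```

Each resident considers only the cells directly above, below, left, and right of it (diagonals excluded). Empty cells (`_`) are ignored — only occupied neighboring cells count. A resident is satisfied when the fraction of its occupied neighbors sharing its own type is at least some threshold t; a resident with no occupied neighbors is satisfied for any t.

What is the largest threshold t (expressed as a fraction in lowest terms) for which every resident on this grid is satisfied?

0/1

Row 0: (0,1)% 2/2 · (0,2)% 3/3 · (0,3)% 1/2
Row 1: (1,0)% 1/1 · (1,1)% 3/3 · (1,2)% 2/3 · (1,3)@ 1/3
Row 2: (2,3)@ 2/2
Row 3: (3,0)% 0/1 · (3,1)@ 2/3 · (3,2)@ 2/3 · (3,3)@ 3/3
Row 4: (4,1)@ 1/2 · (4,2)% 0/3 · (4,3)@ 1/2
The smallest same-type fraction is 0/1 at (3,0), which reduces to 0/1. Any threshold above that leaves this resident unsatisfied.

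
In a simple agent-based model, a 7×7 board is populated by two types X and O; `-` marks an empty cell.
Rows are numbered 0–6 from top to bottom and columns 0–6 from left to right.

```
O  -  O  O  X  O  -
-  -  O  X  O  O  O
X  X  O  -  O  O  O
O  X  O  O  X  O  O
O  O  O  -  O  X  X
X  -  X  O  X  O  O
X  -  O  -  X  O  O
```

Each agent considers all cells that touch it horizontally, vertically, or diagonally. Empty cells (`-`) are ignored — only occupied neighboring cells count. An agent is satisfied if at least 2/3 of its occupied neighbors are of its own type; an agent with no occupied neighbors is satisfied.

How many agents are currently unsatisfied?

Row 0: (0,0)O 0/0 ✓ · (0,2)O 2/3 ✓ · (0,3)O 3/5 ✗ · (0,4)X 1/5 ✗ · (0,5)O 3/4 ✓
Row 1: (1,2)O 3/5 ✗ · (1,3)X 1/7 ✗ · (1,4)O 5/7 ✓ · (1,5)O 6/7 ✓ · (1,6)O 4/4 ✓
Row 2: (2,0)X 2/3 ✓ · (2,1)X 2/6 ✗ · (2,2)O 3/6 ✗ · (2,4)O 5/7 ✓ · (2,5)O 7/8 ✓ · (2,6)O 5/5 ✓
Row 3: (3,0)O 2/5 ✗ · (3,1)X 2/8 ✗ · (3,2)O 4/6 ✓ · (3,3)O 5/6 ✓ · (3,4)X 1/6 ✗ · (3,5)O 5/8 ✗ · (3,6)O 3/5 ✗
Row 4: (4,0)O 2/4 ✗ · (4,1)O 4/7 ✗ · (4,2)O 4/6 ✓ · (4,4)O 4/7 ✗ · (4,5)X 3/8 ✗ · (4,6)X 1/5 ✗
Row 5: (5,0)X 1/3 ✗ · (5,2)X 0/4 ✗ · (5,3)O 3/6 ✗ · (5,4)X 2/6 ✗ · (5,5)O 4/8 ✗ · (5,6)O 3/5 ✗
Row 6: (6,0)X 1/1 ✓ · (6,2)O 1/2 ✗ · (6,4)X 1/4 ✗ · (6,5)O 3/5 ✗ · (6,6)O 3/3 ✓
Unsatisfied: (0,3), (0,4), (1,2), (1,3), (2,1), (2,2), (3,0), (3,1), (3,4), (3,5), (3,6), (4,0), (4,1), (4,4), (4,5), (4,6), (5,0), (5,2), (5,3), (5,4), (5,5), (5,6), (6,2), (6,4), (6,5) — 25 in total.

25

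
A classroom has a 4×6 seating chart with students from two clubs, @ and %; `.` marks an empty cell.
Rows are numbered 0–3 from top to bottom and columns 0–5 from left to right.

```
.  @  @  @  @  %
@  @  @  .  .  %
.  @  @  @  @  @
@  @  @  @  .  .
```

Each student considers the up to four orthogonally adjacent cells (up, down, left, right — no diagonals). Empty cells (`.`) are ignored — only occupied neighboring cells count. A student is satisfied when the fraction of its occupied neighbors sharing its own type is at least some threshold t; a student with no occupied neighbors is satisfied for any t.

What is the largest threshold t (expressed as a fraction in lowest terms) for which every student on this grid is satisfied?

(0,1)@ 2/2
(0,2)@ 3/3
(0,3)@ 2/2
(0,4)@ 1/2
(0,5)% 1/2
(1,0)@ 1/1
(1,1)@ 4/4
(1,2)@ 3/3
(1,5)% 1/2
(2,1)@ 3/3
(2,2)@ 4/4
(2,3)@ 3/3
(2,4)@ 2/2
(2,5)@ 1/2
(3,0)@ 1/1
(3,1)@ 3/3
(3,2)@ 3/3
(3,3)@ 2/2
The smallest same-type fraction is 1/2 at (0,4), which reduces to 1/2. Any threshold above that leaves this student unsatisfied.

1/2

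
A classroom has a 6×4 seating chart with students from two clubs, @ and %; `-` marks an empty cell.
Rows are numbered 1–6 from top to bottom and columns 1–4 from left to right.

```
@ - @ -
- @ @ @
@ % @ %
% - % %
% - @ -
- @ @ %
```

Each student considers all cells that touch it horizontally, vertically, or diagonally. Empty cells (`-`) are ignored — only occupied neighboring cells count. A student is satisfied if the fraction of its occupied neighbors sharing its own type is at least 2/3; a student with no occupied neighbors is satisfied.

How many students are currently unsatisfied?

Row 1: (1,1)@ 1/1 ok · (1,3)@ 3/3 ok
Row 2: (2,2)@ 5/6 ok · (2,3)@ 4/6 ok · (2,4)@ 3/4 ok
Row 3: (3,1)@ 1/3 unhappy · (3,2)% 2/6 unhappy · (3,3)@ 3/7 unhappy · (3,4)% 2/5 unhappy
Row 4: (4,1)% 2/3 ok · (4,3)% 3/5 unhappy · (4,4)% 2/4 unhappy
Row 5: (5,1)% 1/2 unhappy · (5,3)@ 2/5 unhappy
Row 6: (6,2)@ 2/3 ok · (6,3)@ 2/3 ok · (6,4)% 0/2 unhappy
Unsatisfied: (3,1), (3,2), (3,3), (3,4), (4,3), (4,4), (5,1), (5,3), (6,4) — 9 in total.

9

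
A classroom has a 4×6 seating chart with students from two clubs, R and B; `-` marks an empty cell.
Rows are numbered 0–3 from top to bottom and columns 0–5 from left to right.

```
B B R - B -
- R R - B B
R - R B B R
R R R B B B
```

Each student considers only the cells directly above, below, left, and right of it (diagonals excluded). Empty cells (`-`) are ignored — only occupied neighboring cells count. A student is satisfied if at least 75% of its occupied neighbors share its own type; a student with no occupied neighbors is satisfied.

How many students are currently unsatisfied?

10

(0,0)B 1/1 ✓
(0,1)B 1/3 ✗
(0,2)R 1/2 ✗
(0,4)B 1/1 ✓
(1,1)R 1/2 ✗
(1,2)R 3/3 ✓
(1,4)B 3/3 ✓
(1,5)B 1/2 ✗
(2,0)R 1/1 ✓
(2,2)R 2/3 ✗
(2,3)B 2/3 ✗
(2,4)B 3/4 ✓
(2,5)R 0/3 ✗
(3,0)R 2/2 ✓
(3,1)R 2/2 ✓
(3,2)R 2/3 ✗
(3,3)B 2/3 ✗
(3,4)B 3/3 ✓
(3,5)B 1/2 ✗
Unsatisfied: (0,1), (0,2), (1,1), (1,5), (2,2), (2,3), (2,5), (3,2), (3,3), (3,5) — 10 in total.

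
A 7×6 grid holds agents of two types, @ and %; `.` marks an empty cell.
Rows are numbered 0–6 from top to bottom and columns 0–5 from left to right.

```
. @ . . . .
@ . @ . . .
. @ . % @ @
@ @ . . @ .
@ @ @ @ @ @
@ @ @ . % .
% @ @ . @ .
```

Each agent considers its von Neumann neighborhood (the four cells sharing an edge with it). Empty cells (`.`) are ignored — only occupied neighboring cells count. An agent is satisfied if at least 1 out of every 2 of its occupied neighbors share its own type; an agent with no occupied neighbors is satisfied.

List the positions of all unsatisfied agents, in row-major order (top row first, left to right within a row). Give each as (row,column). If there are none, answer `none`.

(2,3), (5,4), (6,0), (6,4)

(0,1)@ 0/0 satisfied
(1,0)@ 0/0 satisfied
(1,2)@ 0/0 satisfied
(2,1)@ 1/1 satisfied
(2,3)% 0/1 not
(2,4)@ 2/3 satisfied
(2,5)@ 1/1 satisfied
(3,0)@ 2/2 satisfied
(3,1)@ 3/3 satisfied
(3,4)@ 2/2 satisfied
(4,0)@ 3/3 satisfied
(4,1)@ 4/4 satisfied
(4,2)@ 3/3 satisfied
(4,3)@ 2/2 satisfied
(4,4)@ 3/4 satisfied
(4,5)@ 1/1 satisfied
(5,0)@ 2/3 satisfied
(5,1)@ 4/4 satisfied
(5,2)@ 3/3 satisfied
(5,4)% 0/2 not
(6,0)% 0/2 not
(6,1)@ 2/3 satisfied
(6,2)@ 2/2 satisfied
(6,4)@ 0/1 not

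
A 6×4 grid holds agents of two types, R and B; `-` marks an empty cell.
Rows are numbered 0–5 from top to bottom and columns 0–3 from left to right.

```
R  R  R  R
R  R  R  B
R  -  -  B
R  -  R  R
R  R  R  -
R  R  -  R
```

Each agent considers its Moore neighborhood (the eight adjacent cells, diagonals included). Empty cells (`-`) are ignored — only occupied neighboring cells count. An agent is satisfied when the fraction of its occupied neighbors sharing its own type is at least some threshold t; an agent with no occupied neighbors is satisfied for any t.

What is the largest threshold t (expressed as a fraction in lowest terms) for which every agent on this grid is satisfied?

(0,0)R 3/3
(0,1)R 5/5
(0,2)R 4/5
(0,3)R 2/3
(1,0)R 4/4
(1,1)R 6/6
(1,2)R 4/6
(1,3)B 1/4
(2,0)R 3/3
(2,3)B 1/4
(3,0)R 3/3
(3,2)R 3/4
(3,3)R 2/3
(4,0)R 4/4
(4,1)R 6/6
(4,2)R 5/5
(5,0)R 3/3
(5,1)R 4/4
(5,3)R 1/1
The smallest same-type fraction is 1/4 at (1,3), which reduces to 1/4. Any threshold above that leaves this agent unsatisfied.

1/4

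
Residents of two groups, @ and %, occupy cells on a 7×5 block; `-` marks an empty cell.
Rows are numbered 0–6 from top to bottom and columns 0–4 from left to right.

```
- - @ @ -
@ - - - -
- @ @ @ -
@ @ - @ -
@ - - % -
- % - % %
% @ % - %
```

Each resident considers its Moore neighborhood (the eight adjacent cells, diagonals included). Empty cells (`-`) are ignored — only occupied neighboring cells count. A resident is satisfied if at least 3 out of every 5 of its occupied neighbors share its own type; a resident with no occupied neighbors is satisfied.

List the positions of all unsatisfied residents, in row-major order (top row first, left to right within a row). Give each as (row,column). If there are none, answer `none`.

(5,1), (6,0), (6,1)

Row 0: (0,2)@ 1/1 satisfied · (0,3)@ 1/1 satisfied
Row 1: (1,0)@ 1/1 satisfied
Row 2: (2,1)@ 4/4 satisfied · (2,2)@ 4/4 satisfied · (2,3)@ 2/2 satisfied
Row 3: (3,0)@ 3/3 satisfied · (3,1)@ 4/4 satisfied · (3,3)@ 2/3 satisfied
Row 4: (4,0)@ 2/3 satisfied · (4,3)% 2/3 satisfied
Row 5: (5,1)% 2/4 not · (5,3)% 4/4 satisfied · (5,4)% 3/3 satisfied
Row 6: (6,0)% 1/2 not · (6,1)@ 0/3 not · (6,2)% 2/3 satisfied · (6,4)% 2/2 satisfied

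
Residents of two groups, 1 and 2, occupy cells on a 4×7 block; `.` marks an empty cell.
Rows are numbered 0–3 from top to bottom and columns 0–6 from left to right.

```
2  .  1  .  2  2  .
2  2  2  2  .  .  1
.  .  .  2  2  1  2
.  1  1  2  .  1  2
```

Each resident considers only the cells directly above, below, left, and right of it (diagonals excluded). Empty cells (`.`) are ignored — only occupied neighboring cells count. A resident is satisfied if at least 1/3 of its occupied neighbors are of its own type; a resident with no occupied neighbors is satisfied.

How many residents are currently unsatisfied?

2

Row 0: (0,0)2 1/1 satisfied · (0,2)1 0/1 not · (0,4)2 1/1 satisfied · (0,5)2 1/1 satisfied
Row 1: (1,0)2 2/2 satisfied · (1,1)2 2/2 satisfied · (1,2)2 2/3 satisfied · (1,3)2 2/2 satisfied · (1,6)1 0/1 not
Row 2: (2,3)2 3/3 satisfied · (2,4)2 1/2 satisfied · (2,5)1 1/3 satisfied · (2,6)2 1/3 satisfied
Row 3: (3,1)1 1/1 satisfied · (3,2)1 1/2 satisfied · (3,3)2 1/2 satisfied · (3,5)1 1/2 satisfied · (3,6)2 1/2 satisfied
Unsatisfied: (0,2), (1,6) — 2 in total.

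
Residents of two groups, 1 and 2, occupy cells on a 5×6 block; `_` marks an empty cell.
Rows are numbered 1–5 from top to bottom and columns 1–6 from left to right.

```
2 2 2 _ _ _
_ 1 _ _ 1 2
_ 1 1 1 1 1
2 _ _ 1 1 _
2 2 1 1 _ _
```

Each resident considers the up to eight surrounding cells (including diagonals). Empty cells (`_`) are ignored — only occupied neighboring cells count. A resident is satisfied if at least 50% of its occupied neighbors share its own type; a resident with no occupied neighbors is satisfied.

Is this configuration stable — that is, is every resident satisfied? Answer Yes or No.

No

(1,1)2 1/2 ✓
(1,2)2 2/3 ✓
(1,3)2 1/2 ✓
(2,2)1 2/5 ✗
(2,5)1 3/4 ✓
(2,6)2 0/3 ✗
(3,2)1 2/3 ✓
(3,3)1 4/4 ✓
(3,4)1 5/5 ✓
(3,5)1 5/6 ✓
(3,6)1 3/4 ✓
(4,1)2 2/3 ✓
(4,4)1 6/6 ✓
(4,5)1 5/5 ✓
(5,1)2 2/2 ✓
(5,2)2 2/3 ✓
(5,3)1 2/3 ✓
(5,4)1 3/3 ✓
For instance (2,2) has only 2/5 same-type neighbors, below 1/2.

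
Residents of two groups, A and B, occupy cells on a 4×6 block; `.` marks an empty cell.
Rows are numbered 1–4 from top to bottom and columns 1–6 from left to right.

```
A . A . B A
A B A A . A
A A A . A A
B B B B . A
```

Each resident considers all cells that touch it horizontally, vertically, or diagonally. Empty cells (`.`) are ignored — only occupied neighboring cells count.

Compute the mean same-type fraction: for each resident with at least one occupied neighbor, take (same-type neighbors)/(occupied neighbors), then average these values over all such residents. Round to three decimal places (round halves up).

Row 1: (1,1)A 1/2 · (1,3)A 2/3 · (1,5)B 0/3 · (1,6)A 1/2
Row 2: (2,1)A 3/4 · (2,2)B 0/7 · (2,3)A 4/5 · (2,4)A 4/5 · (2,6)A 3/4
Row 3: (3,1)A 2/5 · (3,2)A 4/8 · (3,3)A 3/7 · (3,5)A 4/5 · (3,6)A 3/3
Row 4: (4,1)B 1/3 · (4,2)B 2/5 · (4,3)B 2/4 · (4,4)B 1/3 · (4,6)A 2/2
Sum over 19 residents: 1/2 + 2/3 + 0/3 + 1/2 + 3/4 + 0/7 + 4/5 + 4/5 + 3/4 + 2/5 + 4/8 + 3/7 + 4/5 + 3/3 + 1/3 + 2/5 + 2/4 + 1/3 + 2/2 = 2197/210; mean = 2197/210 ÷ 19 = 2197/3990 = 0.550626… → 0.551.

0.551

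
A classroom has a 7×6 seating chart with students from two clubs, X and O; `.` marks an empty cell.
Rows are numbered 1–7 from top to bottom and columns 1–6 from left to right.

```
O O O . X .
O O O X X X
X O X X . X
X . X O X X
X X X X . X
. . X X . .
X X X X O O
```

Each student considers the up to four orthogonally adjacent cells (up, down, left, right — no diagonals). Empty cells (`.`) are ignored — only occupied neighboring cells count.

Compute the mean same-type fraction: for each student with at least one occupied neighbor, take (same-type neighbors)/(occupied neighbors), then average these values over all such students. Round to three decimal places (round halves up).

(1,1)O 2/2
(1,2)O 3/3
(1,3)O 2/2
(1,5)X 1/1
(2,1)O 2/3
(2,2)O 4/4
(2,3)O 2/4
(2,4)X 2/3
(2,5)X 3/3
(2,6)X 2/2
(3,1)X 1/3
(3,2)O 1/3
(3,3)X 2/4
(3,4)X 2/3
(3,6)X 2/2
(4,1)X 2/2
(4,3)X 2/3
(4,4)O 0/4
(4,5)X 1/2
(4,6)X 3/3
(5,1)X 2/2
(5,2)X 2/2
(5,3)X 4/4
(5,4)X 2/3
(5,6)X 1/1
(6,3)X 3/3
(6,4)X 3/3
(7,1)X 1/1
(7,2)X 2/2
(7,3)X 3/3
(7,4)X 2/3
(7,5)O 1/2
(7,6)O 1/1
Sum over 33 students: 2/2 + 3/3 + 2/2 + 1/1 + 2/3 + 4/4 + 2/4 + 2/3 + 3/3 + 2/2 + 1/3 + 1/3 + 2/4 + 2/3 + 2/2 + 2/2 + 2/3 + 0/4 + 1/2 + 3/3 + 2/2 + 2/2 + 4/4 + 2/3 + 1/1 + 3/3 + 3/3 + 1/1 + 2/2 + 3/3 + 2/3 + 1/2 + 1/1 = 80/3; mean = 80/3 ÷ 33 = 80/99 = 0.808080… → 0.808.

0.808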